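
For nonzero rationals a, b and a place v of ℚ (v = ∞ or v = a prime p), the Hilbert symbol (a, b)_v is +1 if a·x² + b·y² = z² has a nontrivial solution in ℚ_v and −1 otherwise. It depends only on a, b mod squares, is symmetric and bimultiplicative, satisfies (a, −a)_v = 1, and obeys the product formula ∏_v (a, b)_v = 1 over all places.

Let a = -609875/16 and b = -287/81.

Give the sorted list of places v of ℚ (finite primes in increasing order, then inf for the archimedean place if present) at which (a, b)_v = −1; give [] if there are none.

[5, 7, 41, inf]

Mod squares: a ≡ -24395, b ≡ -287. Check v ∈ {∞, 2, 3, 5, 7, 17, 41}.
v=17: a=17^1·(≡5), b=17^0·(≡8) mod 17; (5|17)=-1, (8|17)=+1; (−1)^{1·0·8}·(-1)^0·(+1)^1 = +1.
v=∞: -24395 < 0 and -287 < 0  ⇒  (a,b)_∞ = -1.
v=3: a=3^0·(≡1), b=3^-4·(≡1) mod 3; (1|3)=+1, (1|3)=+1; (−1)^{0·-4·1}·(+1)^-4·(+1)^0 = +1.
v=7: a=7^1·(≡2), b=7^1·(≡2) mod 7; (2|7)=+1, (2|7)=+1; (−1)^{1·1·3}·(+1)^1·(+1)^1 = -1.
v=2: v_2(a)=-4, v_2(b)=0; units ≡ 5, 1 (mod 8); ε·ε+αω+βω = 0·0+-4·0+0·1 ≡ 0  ⇒  (a,b)_2 = +1.
v=41: a=41^1·(≡21), b=41^1·(≡7) mod 41; (21|41)=+1, (7|41)=-1; (−1)^{1·1·20}·(+1)^1·(-1)^1 = -1.
v=5: a=5^3·(≡1), b=5^0·(≡3) mod 5; (1|5)=+1, (3|5)=-1; (−1)^{3·0·2}·(+1)^0·(-1)^3 = -1.
(-24395, -287 / ℚ) ramifies at {5, 7, 41, ∞}: a division algebra.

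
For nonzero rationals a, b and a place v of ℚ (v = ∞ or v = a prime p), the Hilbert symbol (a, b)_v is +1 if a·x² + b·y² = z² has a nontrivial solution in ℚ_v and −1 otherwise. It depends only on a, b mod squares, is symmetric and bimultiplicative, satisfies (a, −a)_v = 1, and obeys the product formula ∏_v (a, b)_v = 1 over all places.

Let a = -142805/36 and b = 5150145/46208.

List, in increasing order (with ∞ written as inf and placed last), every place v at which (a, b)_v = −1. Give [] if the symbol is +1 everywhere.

Mod squares: a ≡ -5, b ≡ 4290. Check v ∈ {∞, 2, 3, 5, 7, 11, 13, 19}.
v=7: a=7^0·(≡2), b=7^4·(≡3) mod 7; (2|7)=+1, (3|7)=-1; (−1)^{0·4·3}·(+1)^4·(-1)^0 = +1.
v=2: v_2(a)=-2, v_2(b)=-7; units ≡ 3, 1 (mod 8); ε·ε+αω+βω = 1·0+-2·0+-7·1 ≡ 1  ⇒  (a,b)_2 = -1.
v=3: a=3^-2·(≡1), b=3^1·(≡2) mod 3; (1|3)=+1, (2|3)=-1; (−1)^{-2·1·1}·(+1)^1·(-1)^-2 = +1.
v=∞: -5 < 0 and 4290 > 0  ⇒  (a,b)_∞ = +1.
v=5: a=5^1·(≡4), b=5^1·(≡3) mod 5; (4|5)=+1, (3|5)=-1; (−1)^{1·1·2}·(+1)^1·(-1)^1 = -1.
v=11: a=11^0·(≡10), b=11^1·(≡3) mod 11; (10|11)=-1, (3|11)=+1; (−1)^{0·1·5}·(-1)^1·(+1)^0 = -1.
v=19: a=19^0·(≡10), b=19^-2·(≡18) mod 19; (10|19)=-1, (18|19)=-1; (−1)^{0·-2·9}·(-1)^-2·(-1)^0 = +1.
v=13: a=13^4·(≡6), b=13^1·(≡7) mod 13; (6|13)=-1, (7|13)=-1; (−1)^{4·1·6}·(-1)^1·(-1)^4 = -1.
|Ram(-5, 4290)| = 4, even; anisotropic at {2, 5, 11, 13}.

[2, 5, 11, 13]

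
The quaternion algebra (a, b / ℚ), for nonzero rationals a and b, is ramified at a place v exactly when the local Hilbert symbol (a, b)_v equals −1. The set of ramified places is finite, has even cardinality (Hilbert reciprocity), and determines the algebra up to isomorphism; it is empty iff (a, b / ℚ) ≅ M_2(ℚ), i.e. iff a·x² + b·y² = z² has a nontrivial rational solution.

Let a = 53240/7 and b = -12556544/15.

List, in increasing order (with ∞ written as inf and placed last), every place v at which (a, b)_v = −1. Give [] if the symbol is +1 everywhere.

(a, b) ≡ (770, -15015) mod (ℚ^×)²; places V = {2, 3, 5, 7, 11, 13, ∞}.
(a,b)_∞: sgn(770)=+, sgn(-15015)=−, so +1.
(a,b)_7: α=-1, u≡5; β=3, v≡2 (mod 7); (5|7)=-1, (2|7)=+1; sign (−1)^1·-1^3·+1^-1 = +1.
(a,b)_11: α=3, u≡1; β=1, v≡8 (mod 11); (1|11)=+1, (8|11)=-1; sign (−1)^1·+1^1·-1^3 = +1.
(a,b)_3: α=0, u≡2; β=-1, v≡2 (mod 3); (2|3)=-1, (2|3)=-1; sign (−1)^0·-1^-1·-1^0 = -1.
(a,b)_5: α=1, u≡4; β=-1, v≡2 (mod 5); (4|5)=+1, (2|5)=-1; sign (−1)^0·+1^-1·-1^1 = -1.
(a,b)_2: α=3, β=8; u≡1, v≡1 (mod 8); ε(u)ε(v)=0·0, αω(v)=3·0, βω(u)=8·0; sum ≡ 0  ⇒  +1.
(a,b)_13: α=0, u≡10; β=1, v≡6 (mod 13); (10|13)=+1, (6|13)=-1; sign (−1)^0·+1^1·-1^0 = +1.
(770, -15015 / ℚ) ramifies at {3, 5}: a division algebra.

[3, 5]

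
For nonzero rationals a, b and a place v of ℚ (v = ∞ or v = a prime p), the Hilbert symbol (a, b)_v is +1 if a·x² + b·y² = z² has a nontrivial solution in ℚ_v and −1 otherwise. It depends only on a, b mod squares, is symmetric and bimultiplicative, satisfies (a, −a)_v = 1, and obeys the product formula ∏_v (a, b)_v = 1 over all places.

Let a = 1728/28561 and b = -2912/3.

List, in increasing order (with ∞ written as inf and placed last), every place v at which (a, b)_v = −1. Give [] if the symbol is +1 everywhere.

(a, b) ≡ (3, -546) mod (ℚ^×)²; places V = {2, 3, 7, 13, ∞}.
(a,b)_7: α=0, u≡6; β=1, v≡6 (mod 7); (6|7)=-1, (6|7)=-1; sign (−1)^0·-1^1·-1^0 = -1.
(a,b)_∞: sgn(3)=+, sgn(-546)=−, so +1.
(a,b)_2: α=6, β=5; u≡3, v≡7 (mod 8); ε(u)ε(v)=1·1, αω(v)=6·0, βω(u)=5·1; sum ≡ 0  ⇒  +1.
(a,b)_13: α=-4, u≡12; β=1, v≡12 (mod 13); (12|13)=+1, (12|13)=+1; sign (−1)^0·+1^1·+1^-4 = +1.
(a,b)_3: α=3, u≡1; β=-1, v≡1 (mod 3); (1|3)=+1, (1|3)=+1; sign (−1)^1·+1^-1·+1^3 = -1.
(3, -546 / ℚ) ramifies at {3, 7}: a division algebra.

[3, 7]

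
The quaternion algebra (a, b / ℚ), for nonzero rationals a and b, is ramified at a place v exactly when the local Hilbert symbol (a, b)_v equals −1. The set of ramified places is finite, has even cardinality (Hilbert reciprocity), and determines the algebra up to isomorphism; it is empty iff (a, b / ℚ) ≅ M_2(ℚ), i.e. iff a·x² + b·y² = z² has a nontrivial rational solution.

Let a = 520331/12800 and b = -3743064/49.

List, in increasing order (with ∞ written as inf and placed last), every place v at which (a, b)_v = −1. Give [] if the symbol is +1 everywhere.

Mod squares: a ≡ 21238, b ≡ -103974. Check v ∈ {∞, 2, 3, 5, 7, 13, 31, 37, 41, 43}.
v=∞: 21238 > 0 and -103974 < 0  ⇒  (a,b)_∞ = +1.
v=2: v_2(a)=-9, v_2(b)=3; units ≡ 3, 5 (mod 8); ε·ε+αω+βω = 1·0+-9·1+3·1 ≡ 0  ⇒  (a,b)_2 = +1.
v=5: a=5^-2·(≡3), b=5^0·(≡4) mod 5; (3|5)=-1, (4|5)=+1; (−1)^{-2·0·2}·(-1)^0·(+1)^-2 = +1.
v=3: a=3^0·(≡1), b=3^3·(≡1) mod 3; (1|3)=+1, (1|3)=+1; (−1)^{0·3·1}·(+1)^3·(+1)^0 = +1.
v=31: a=31^0·(≡22), b=31^1·(≡19) mod 31; (22|31)=-1, (19|31)=+1; (−1)^{0·1·15}·(-1)^1·(+1)^0 = -1.
v=7: a=7^3·(≡3), b=7^-2·(≡4) mod 7; (3|7)=-1, (4|7)=+1; (−1)^{3·-2·3}·(-1)^-2·(+1)^3 = +1.
v=13: a=13^0·(≡4), b=13^1·(≡10) mod 13; (4|13)=+1, (10|13)=+1; (−1)^{0·1·6}·(+1)^1·(+1)^0 = +1.
v=41: a=41^1·(≡13), b=41^0·(≡9) mod 41; (13|41)=-1, (9|41)=+1; (−1)^{1·0·20}·(-1)^0·(+1)^1 = +1.
v=43: a=43^0·(≡7), b=43^1·(≡26) mod 43; (7|43)=-1, (26|43)=-1; (−1)^{0·1·21}·(-1)^1·(-1)^0 = -1.
v=37: a=37^1·(≡17), b=37^0·(≡25) mod 37; (17|37)=-1, (25|37)=+1; (−1)^{1·0·18}·(-1)^0·(+1)^1 = +1.
Ram(21238, -103974) = {31, 43}; no ℚ_31-point on the conic.

[31, 43]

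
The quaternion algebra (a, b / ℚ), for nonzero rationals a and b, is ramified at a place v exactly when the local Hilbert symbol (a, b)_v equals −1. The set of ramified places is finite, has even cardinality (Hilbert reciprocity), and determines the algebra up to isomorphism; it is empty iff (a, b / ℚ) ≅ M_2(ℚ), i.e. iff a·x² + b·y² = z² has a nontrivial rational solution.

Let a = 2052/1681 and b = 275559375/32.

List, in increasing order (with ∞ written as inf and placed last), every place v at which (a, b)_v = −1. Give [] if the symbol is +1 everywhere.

[5, 13, 17, 19]

Mod squares: a ≡ 57, b ≡ 881790. Check v ∈ {∞, 2, 3, 5, 7, 13, 17, 19, 41}.
v=∞: 57 > 0 and 881790 > 0  ⇒  (a,b)_∞ = +1.
v=17: a=17^0·(≡11), b=17^1·(≡3) mod 17; (11|17)=-1, (3|17)=-1; (−1)^{0·1·8}·(-1)^1·(-1)^0 = -1.
v=2: v_2(a)=2, v_2(b)=-5; units ≡ 1, 7 (mod 8); ε·ε+αω+βω = 0·1+2·0+-5·0 ≡ 0  ⇒  (a,b)_2 = +1.
v=19: a=19^1·(≡12), b=19^1·(≡2) mod 19; (12|19)=-1, (2|19)=-1; (−1)^{1·1·9}·(-1)^1·(-1)^1 = -1.
v=13: a=13^0·(≡6), b=13^1·(≡4) mod 13; (6|13)=-1, (4|13)=+1; (−1)^{0·1·6}·(-1)^1·(+1)^0 = -1.
v=3: a=3^3·(≡1), b=3^1·(≡2) mod 3; (1|3)=+1, (2|3)=-1; (−1)^{3·1·1}·(+1)^1·(-1)^3 = +1.
v=41: a=41^-2·(≡2), b=41^0·(≡12) mod 41; (2|41)=+1, (12|41)=-1; (−1)^{-2·0·20}·(+1)^0·(-1)^-2 = +1.
v=7: a=7^0·(≡1), b=7^1·(≡3) mod 7; (1|7)=+1, (3|7)=-1; (−1)^{0·1·3}·(+1)^1·(-1)^0 = +1.
v=5: a=5^0·(≡2), b=5^5·(≡2) mod 5; (2|5)=-1, (2|5)=-1; (−1)^{0·5·2}·(-1)^5·(-1)^0 = -1.
|Ram(57, 881790)| = 4, even; anisotropic at {5, 13, 17, 19}.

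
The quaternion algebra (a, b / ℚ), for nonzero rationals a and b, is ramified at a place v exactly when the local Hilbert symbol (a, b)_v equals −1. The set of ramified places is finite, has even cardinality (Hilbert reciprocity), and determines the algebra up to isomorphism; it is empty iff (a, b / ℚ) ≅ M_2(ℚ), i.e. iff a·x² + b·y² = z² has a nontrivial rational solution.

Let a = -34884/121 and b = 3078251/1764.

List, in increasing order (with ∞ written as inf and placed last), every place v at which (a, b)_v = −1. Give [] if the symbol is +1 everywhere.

[2, 3, 11, 17]

Mod squares: a ≡ -969, b ≡ 11. Check v ∈ {∞, 2, 3, 7, 11, 17, 19, 23}.
v=17: a=17^1·(≡11), b=17^0·(≡6) mod 17; (11|17)=-1, (6|17)=-1; (−1)^{1·0·8}·(-1)^0·(-1)^1 = -1.
v=2: v_2(a)=2, v_2(b)=-2; units ≡ 7, 3 (mod 8); ε·ε+αω+βω = 1·1+2·1+-2·0 ≡ 1  ⇒  (a,b)_2 = -1.
v=7: a=7^0·(≡2), b=7^-2·(≡1) mod 7; (2|7)=+1, (1|7)=+1; (−1)^{0·-2·3}·(+1)^-2·(+1)^0 = +1.
v=3: a=3^3·(≡1), b=3^-2·(≡2) mod 3; (1|3)=+1, (2|3)=-1; (−1)^{3·-2·1}·(+1)^-2·(-1)^3 = -1.
v=23: a=23^0·(≡5), b=23^4·(≡5) mod 23; (5|23)=-1, (5|23)=-1; (−1)^{0·4·11}·(-1)^4·(-1)^0 = +1.
v=∞: -969 < 0 and 11 > 0  ⇒  (a,b)_∞ = +1.
v=19: a=19^1·(≡1), b=19^0·(≡5) mod 19; (1|19)=+1, (5|19)=+1; (−1)^{1·0·9}·(+1)^0·(+1)^1 = +1.
v=11: a=11^-2·(≡8), b=11^1·(≡3) mod 11; (8|11)=-1, (3|11)=+1; (−1)^{-2·1·5}·(-1)^1·(+1)^-2 = -1.
Ram(-969, 11) = {2, 3, 11, 17}; no ℚ_2-point on the conic.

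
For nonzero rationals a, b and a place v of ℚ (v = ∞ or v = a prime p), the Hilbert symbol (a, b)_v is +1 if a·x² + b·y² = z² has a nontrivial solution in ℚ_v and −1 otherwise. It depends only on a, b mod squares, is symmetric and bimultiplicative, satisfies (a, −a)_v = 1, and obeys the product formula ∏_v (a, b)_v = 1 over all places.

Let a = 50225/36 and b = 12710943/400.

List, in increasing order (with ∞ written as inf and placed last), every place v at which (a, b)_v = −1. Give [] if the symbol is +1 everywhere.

[19, 41]

Mod squares: a ≡ 41, b ≡ 28823. Check v ∈ {∞, 2, 3, 5, 7, 19, 37, 41}.
v=2: v_2(a)=-2, v_2(b)=-4; units ≡ 1, 7 (mod 8); ε·ε+αω+βω = 0·1+-2·0+-4·0 ≡ 0  ⇒  (a,b)_2 = +1.
v=41: a=41^1·(≡1), b=41^1·(≡6) mod 41; (1|41)=+1, (6|41)=-1; (−1)^{1·1·20}·(+1)^1·(-1)^1 = -1.
v=7: a=7^2·(≡3), b=7^2·(≡1) mod 7; (3|7)=-1, (1|7)=+1; (−1)^{2·2·3}·(-1)^2·(+1)^2 = +1.
v=3: a=3^-2·(≡2), b=3^2·(≡2) mod 3; (2|3)=-1, (2|3)=-1; (−1)^{-2·2·1}·(-1)^2·(-1)^-2 = +1.
v=19: a=19^0·(≡15), b=19^1·(≡7) mod 19; (15|19)=-1, (7|19)=+1; (−1)^{0·1·9}·(-1)^1·(+1)^0 = -1.
v=∞: 41 > 0 and 28823 > 0  ⇒  (a,b)_∞ = +1.
v=37: a=37^0·(≡21), b=37^1·(≡22) mod 37; (21|37)=+1, (22|37)=-1; (−1)^{0·1·18}·(+1)^1·(-1)^0 = +1.
v=5: a=5^2·(≡4), b=5^-2·(≡3) mod 5; (4|5)=+1, (3|5)=-1; (−1)^{2·-2·2}·(+1)^-2·(-1)^2 = +1.
(41, 28823 / ℚ) ramifies at {19, 41}: a division algebra.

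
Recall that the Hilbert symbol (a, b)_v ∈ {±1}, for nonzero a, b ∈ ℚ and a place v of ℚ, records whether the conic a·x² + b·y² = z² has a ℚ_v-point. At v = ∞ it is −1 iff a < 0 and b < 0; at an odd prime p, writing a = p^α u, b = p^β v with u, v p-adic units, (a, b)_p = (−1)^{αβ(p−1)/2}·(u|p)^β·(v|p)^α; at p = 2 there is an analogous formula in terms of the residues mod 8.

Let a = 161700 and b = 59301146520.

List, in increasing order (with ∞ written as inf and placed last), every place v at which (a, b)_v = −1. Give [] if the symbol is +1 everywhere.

[5, 7]

(a, b) ≡ (33, 70) mod (ℚ^×)²; places V = {2, 3, 5, 7, 11, ∞}.
(a,b)_11: α=1, u≡4; β=2, v≡1 (mod 11); (4|11)=+1, (1|11)=+1; sign (−1)^0·+1^2·+1^1 = +1.
(a,b)_5: α=2, u≡3; β=1, v≡4 (mod 5); (3|5)=-1, (4|5)=+1; sign (−1)^0·-1^1·+1^2 = -1.
(a,b)_∞: sgn(33)=+, sgn(70)=+, so +1.
(a,b)_7: α=2, u≡3; β=5, v≡3 (mod 7); (3|7)=-1, (3|7)=-1; sign (−1)^0·-1^5·-1^2 = -1.
(a,b)_2: α=2, β=3; u≡1, v≡3 (mod 8); ε(u)ε(v)=0·1, αω(v)=2·1, βω(u)=3·0; sum ≡ 0  ⇒  +1.
(a,b)_3: α=1, u≡2; β=6, v≡1 (mod 3); (2|3)=-1, (1|3)=+1; sign (−1)^0·-1^6·+1^1 = +1.
(33, 70 / ℚ) ramifies at {5, 7}: a division algebra.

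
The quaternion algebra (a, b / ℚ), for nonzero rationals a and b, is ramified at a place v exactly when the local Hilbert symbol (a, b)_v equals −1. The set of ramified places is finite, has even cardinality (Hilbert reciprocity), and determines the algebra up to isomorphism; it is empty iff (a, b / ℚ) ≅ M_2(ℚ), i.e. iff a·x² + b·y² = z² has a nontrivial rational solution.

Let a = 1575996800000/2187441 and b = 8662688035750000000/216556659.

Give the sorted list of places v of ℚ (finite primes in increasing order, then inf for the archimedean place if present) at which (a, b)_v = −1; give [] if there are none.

[11, 19]

Mod squares: a ≡ 95, b ≡ 770. Check v ∈ {∞, 2, 3, 5, 7, 11, 17, 19, 23, 29}.
v=11: a=11^0·(≡6), b=11^-1·(≡9) mod 11; (6|11)=-1, (9|11)=+1; (−1)^{0·-1·5}·(-1)^-1·(+1)^0 = -1.
v=29: a=29^-2·(≡2), b=29^-2·(≡1) mod 29; (2|29)=-1, (1|29)=+1; (−1)^{-2·-2·14}·(-1)^-2·(+1)^-2 = +1.
v=5: a=5^5·(≡1), b=5^9·(≡1) mod 5; (1|5)=+1, (1|5)=+1; (−1)^{5·9·2}·(+1)^9·(+1)^5 = +1.
v=7: a=7^2·(≡2), b=7^3·(≡3) mod 7; (2|7)=+1, (3|7)=-1; (−1)^{2·3·3}·(+1)^3·(-1)^2 = +1.
v=17: a=17^-2·(≡7), b=17^-2·(≡10) mod 17; (7|17)=-1, (10|17)=-1; (−1)^{-2·-2·8}·(-1)^-2·(-1)^-2 = +1.
v=∞: 95 > 0 and 770 > 0  ⇒  (a,b)_∞ = +1.
v=2: v_2(a)=10, v_2(b)=7; units ≡ 7, 1 (mod 8); ε·ε+αω+βω = 1·0+10·0+7·0 ≡ 0  ⇒  (a,b)_2 = +1.
v=23: a=23^2·(≡6), b=23^4·(≡11) mod 23; (6|23)=+1, (11|23)=-1; (−1)^{2·4·11}·(+1)^4·(-1)^2 = +1.
v=3: a=3^-2·(≡2), b=3^-4·(≡2) mod 3; (2|3)=-1, (2|3)=-1; (−1)^{-2·-4·1}·(-1)^-4·(-1)^-2 = +1.
v=19: a=19^1·(≡9), b=19^2·(≡13) mod 19; (9|19)=+1, (13|19)=-1; (−1)^{1·2·9}·(+1)^2·(-1)^1 = -1.
(95, 770 / ℚ) ramifies at {11, 19}: a division algebra.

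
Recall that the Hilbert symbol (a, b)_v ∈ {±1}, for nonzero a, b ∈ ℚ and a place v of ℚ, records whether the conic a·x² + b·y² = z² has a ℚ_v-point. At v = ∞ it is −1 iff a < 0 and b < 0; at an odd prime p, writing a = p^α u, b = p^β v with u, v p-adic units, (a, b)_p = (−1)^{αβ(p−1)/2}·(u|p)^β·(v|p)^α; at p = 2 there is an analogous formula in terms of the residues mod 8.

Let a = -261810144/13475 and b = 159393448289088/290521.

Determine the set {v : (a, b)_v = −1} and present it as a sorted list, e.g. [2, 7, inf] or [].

(a, b) ≡ (-27434, 13) mod (ℚ^×)²; places V = {2, 3, 5, 7, 11, 13, 29, 43, ∞}.
(a,b)_3: α=8, u≡1; β=6, v≡1 (mod 3); (1|3)=+1, (1|3)=+1; sign (−1)^0·+1^6·+1^8 = +1.
(a,b)_13: α=0, u≡4; β=3, v≡9 (mod 13); (4|13)=+1, (9|13)=+1; sign (−1)^0·+1^3·+1^0 = +1.
(a,b)_11: α=-1, u≡5; β=-2, v≡8 (mod 11); (5|11)=+1, (8|11)=-1; sign (−1)^0·+1^-2·-1^-1 = -1.
(a,b)_43: α=1, u≡12; β=2, v≡14 (mod 43); (12|43)=-1, (14|43)=+1; sign (−1)^0·-1^2·+1^1 = +1.
(a,b)_2: α=5, β=6; u≡3, v≡5 (mod 8); ε(u)ε(v)=1·0, αω(v)=5·1, βω(u)=6·1; sum ≡ 1  ⇒  -1.
(a,b)_29: α=1, u≡12; β=2, v≡13 (mod 29); (12|29)=-1, (13|29)=+1; sign (−1)^0·-1^2·+1^1 = +1.
(a,b)_7: α=-2, u≡3; β=-4, v≡3 (mod 7); (3|7)=-1, (3|7)=-1; sign (−1)^0·-1^-4·-1^-2 = +1.
(a,b)_∞: sgn(-27434)=−, sgn(13)=+, so +1.
(a,b)_5: α=-2, u≡4; β=0, v≡3 (mod 5); (4|5)=+1, (3|5)=-1; sign (−1)^0·+1^0·-1^-2 = +1.
(-27434, 13 / ℚ) ramifies at {2, 11}: a division algebra.

[2, 11]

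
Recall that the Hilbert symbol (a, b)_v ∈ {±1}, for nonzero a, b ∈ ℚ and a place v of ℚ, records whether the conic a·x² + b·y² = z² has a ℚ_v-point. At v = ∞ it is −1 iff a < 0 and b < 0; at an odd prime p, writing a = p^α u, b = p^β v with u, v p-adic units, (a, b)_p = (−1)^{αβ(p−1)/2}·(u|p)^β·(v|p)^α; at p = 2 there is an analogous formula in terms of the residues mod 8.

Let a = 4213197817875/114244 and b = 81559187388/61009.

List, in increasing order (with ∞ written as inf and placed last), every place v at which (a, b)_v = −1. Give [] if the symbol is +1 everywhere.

[2, 5]

(a, b) ≡ (435, 87) mod (ℚ^×)²; places V = {2, 3, 5, 7, 13, 19, 29, ∞}.
(a,b)_2: α=-2, β=2; u≡3, v≡7 (mod 8); ε(u)ε(v)=1·1, αω(v)=-2·0, βω(u)=2·1; sum ≡ 1  ⇒  -1.
(a,b)_7: α=0, u≡1; β=2, v≡6 (mod 7); (1|7)=+1, (6|7)=-1; sign (−1)^0·+1^2·-1^0 = +1.
(a,b)_3: α=19, u≡1; β=15, v≡2 (mod 3); (1|3)=+1, (2|3)=-1; sign (−1)^1·+1^15·-1^19 = +1.
(a,b)_5: α=3, u≡2; β=0, v≡2 (mod 5); (2|5)=-1, (2|5)=-1; sign (−1)^0·-1^0·-1^3 = -1.
(a,b)_∞: sgn(435)=+, sgn(87)=+, so +1.
(a,b)_13: α=-4, u≡5; β=-2, v≡12 (mod 13); (5|13)=-1, (12|13)=+1; sign (−1)^0·-1^-2·+1^-4 = +1.
(a,b)_19: α=0, u≡4; β=-2, v≡1 (mod 19); (4|19)=+1, (1|19)=+1; sign (−1)^0·+1^-2·+1^0 = +1.
(a,b)_29: α=1, u≡8; β=1, v≡26 (mod 29); (8|29)=-1, (26|29)=-1; sign (−1)^0·-1^1·-1^1 = +1.
Ram(435, 87) = {2, 5}; no ℚ_2-point on the conic.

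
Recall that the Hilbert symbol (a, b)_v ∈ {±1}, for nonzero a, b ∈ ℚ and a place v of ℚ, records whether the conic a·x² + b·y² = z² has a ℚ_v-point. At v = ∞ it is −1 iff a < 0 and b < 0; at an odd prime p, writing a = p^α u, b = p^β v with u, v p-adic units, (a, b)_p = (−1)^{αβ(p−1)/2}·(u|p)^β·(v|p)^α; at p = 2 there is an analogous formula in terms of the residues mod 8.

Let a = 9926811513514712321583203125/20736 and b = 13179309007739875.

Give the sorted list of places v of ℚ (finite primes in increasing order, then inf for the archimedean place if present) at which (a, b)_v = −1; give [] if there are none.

Mod squares: a ≡ 437437, b ≡ 2755. Check v ∈ {∞, 2, 3, 5, 7, 11, 13, 19, 23, 29}.
v=19: a=19^5·(≡12), b=19^3·(≡14) mod 19; (12|19)=-1, (14|19)=-1; (−1)^{5·3·9}·(-1)^3·(-1)^5 = -1.
v=7: a=7^3·(≡1), b=7^2·(≡1) mod 7; (1|7)=+1, (1|7)=+1; (−1)^{3·2·3}·(+1)^2·(+1)^3 = +1.
v=29: a=29^2·(≡22), b=29^1·(≡26) mod 29; (22|29)=+1, (26|29)=-1; (−1)^{2·1·14}·(+1)^1·(-1)^2 = +1.
v=5: a=5^8·(≡3), b=5^3·(≡4) mod 5; (3|5)=-1, (4|5)=+1; (−1)^{8·3·2}·(-1)^3·(+1)^8 = -1.
v=∞: 437437 > 0 and 2755 > 0  ⇒  (a,b)_∞ = +1.
v=23: a=23^3·(≡22), b=23^2·(≡6) mod 23; (22|23)=-1, (6|23)=+1; (−1)^{3·2·11}·(-1)^2·(+1)^3 = +1.
v=3: a=3^-4·(≡1), b=3^0·(≡1) mod 3; (1|3)=+1, (1|3)=+1; (−1)^{-4·0·1}·(+1)^0·(+1)^-4 = +1.
v=2: v_2(a)=-8, v_2(b)=0; units ≡ 5, 3 (mod 8); ε·ε+αω+βω = 0·1+-8·1+0·1 ≡ 0  ⇒  (a,b)_2 = +1.
v=13: a=13^3·(≡5), b=13^2·(≡12) mod 13; (5|13)=-1, (12|13)=+1; (−1)^{3·2·6}·(-1)^2·(+1)^3 = +1.
v=11: a=11^3·(≡10), b=11^2·(≡5) mod 11; (10|11)=-1, (5|11)=+1; (−1)^{3·2·5}·(-1)^2·(+1)^3 = +1.
(437437, 2755 / ℚ) ramifies at {5, 19}: a division algebra.

[5, 19]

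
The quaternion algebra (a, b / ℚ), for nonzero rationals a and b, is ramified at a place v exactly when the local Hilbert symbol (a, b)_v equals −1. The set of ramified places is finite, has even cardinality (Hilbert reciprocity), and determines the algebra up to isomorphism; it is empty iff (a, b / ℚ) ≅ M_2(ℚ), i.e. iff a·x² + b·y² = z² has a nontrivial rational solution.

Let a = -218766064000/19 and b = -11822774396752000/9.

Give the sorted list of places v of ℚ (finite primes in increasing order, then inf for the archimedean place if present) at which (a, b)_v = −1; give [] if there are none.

[2, 5, 17, inf]

Mod squares: a ≡ -74290, b ≡ -2530. Check v ∈ {∞, 2, 3, 5, 11, 17, 19, 23}.
v=2: v_2(a)=7, v_2(b)=7; units ≡ 7, 7 (mod 8); ε·ε+αω+βω = 1·1+7·0+7·0 ≡ 1  ⇒  (a,b)_2 = -1.
v=11: a=11^2·(≡3), b=11^3·(≡4) mod 11; (3|11)=+1, (4|11)=+1; (−1)^{2·3·5}·(+1)^3·(+1)^2 = +1.
v=17: a=17^3·(≡16), b=17^6·(≡7) mod 17; (16|17)=+1, (7|17)=-1; (−1)^{3·6·8}·(+1)^6·(-1)^3 = -1.
v=3: a=3^0·(≡2), b=3^-2·(≡2) mod 3; (2|3)=-1, (2|3)=-1; (−1)^{0·-2·1}·(-1)^-2·(-1)^0 = +1.
v=19: a=19^-1·(≡11), b=19^0·(≡17) mod 19; (11|19)=+1, (17|19)=+1; (−1)^{-1·0·9}·(+1)^0·(+1)^-1 = +1.
v=23: a=23^1·(≡16), b=23^1·(≡14) mod 23; (16|23)=+1, (14|23)=-1; (−1)^{1·1·11}·(+1)^1·(-1)^1 = +1.
v=5: a=5^3·(≡2), b=5^3·(≡1) mod 5; (2|5)=-1, (1|5)=+1; (−1)^{3·3·2}·(-1)^3·(+1)^3 = -1.
v=∞: -74290 < 0 and -2530 < 0  ⇒  (a,b)_∞ = -1.
|Ram(-74290, -2530)| = 4, even; anisotropic at {2, 5, 17, ∞}.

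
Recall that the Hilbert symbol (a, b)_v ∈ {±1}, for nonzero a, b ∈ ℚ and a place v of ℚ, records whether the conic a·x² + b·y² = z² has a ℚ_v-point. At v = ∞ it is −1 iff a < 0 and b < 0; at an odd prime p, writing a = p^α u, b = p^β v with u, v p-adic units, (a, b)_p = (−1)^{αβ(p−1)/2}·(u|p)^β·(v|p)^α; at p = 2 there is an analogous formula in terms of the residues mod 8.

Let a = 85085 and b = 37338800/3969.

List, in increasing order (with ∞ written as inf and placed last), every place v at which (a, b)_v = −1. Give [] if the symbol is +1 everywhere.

Mod squares: a ≡ 85085, b ≡ 323. Check v ∈ {∞, 2, 3, 5, 7, 11, 13, 17, 19}.
v=5: a=5^1·(≡2), b=5^2·(≡3) mod 5; (2|5)=-1, (3|5)=-1; (−1)^{1·2·2}·(-1)^2·(-1)^1 = -1.
v=11: a=11^1·(≡2), b=11^0·(≡9) mod 11; (2|11)=-1, (9|11)=+1; (−1)^{1·0·5}·(-1)^0·(+1)^1 = +1.
v=7: a=7^1·(≡3), b=7^-2·(≡4) mod 7; (3|7)=-1, (4|7)=+1; (−1)^{1·-2·3}·(-1)^-2·(+1)^1 = +1.
v=13: a=13^1·(≡6), b=13^0·(≡11) mod 13; (6|13)=-1, (11|13)=-1; (−1)^{1·0·6}·(-1)^0·(-1)^1 = -1.
v=∞: 85085 > 0 and 323 > 0  ⇒  (a,b)_∞ = +1.
v=2: v_2(a)=0, v_2(b)=4; units ≡ 5, 3 (mod 8); ε·ε+αω+βω = 0·1+0·1+4·1 ≡ 0  ⇒  (a,b)_2 = +1.
v=19: a=19^0·(≡3), b=19^1·(≡4) mod 19; (3|19)=-1, (4|19)=+1; (−1)^{0·1·9}·(-1)^1·(+1)^0 = -1.
v=3: a=3^0·(≡2), b=3^-4·(≡2) mod 3; (2|3)=-1, (2|3)=-1; (−1)^{0·-4·1}·(-1)^-4·(-1)^0 = +1.
v=17: a=17^1·(≡7), b=17^3·(≡15) mod 17; (7|17)=-1, (15|17)=+1; (−1)^{1·3·8}·(-1)^3·(+1)^1 = -1.
Ram(85085, 323) = {5, 13, 17, 19}; no ℚ_5-point on the conic.

[5, 13, 17, 19]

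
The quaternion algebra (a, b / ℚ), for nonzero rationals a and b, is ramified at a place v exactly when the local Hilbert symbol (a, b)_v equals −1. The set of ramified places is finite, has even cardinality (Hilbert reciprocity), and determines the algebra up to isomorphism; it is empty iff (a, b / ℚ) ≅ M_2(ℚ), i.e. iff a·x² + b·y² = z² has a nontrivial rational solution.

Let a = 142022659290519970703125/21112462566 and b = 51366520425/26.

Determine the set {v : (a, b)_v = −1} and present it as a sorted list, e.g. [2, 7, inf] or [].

[2, 3, 5, 17, 19, 23]

Mod squares: a ≡ 6270, b ≡ 184848378. Check v ∈ {∞, 2, 3, 5, 7, 11, 13, 17, 19, 23, 29, 47}.
v=∞: 6270 > 0 and 184848378 > 0  ⇒  (a,b)_∞ = +1.
v=2: v_2(a)=-1, v_2(b)=-1; units ≡ 7, 5 (mod 8); ε·ε+αω+βω = 1·0+-1·1+-1·0 ≡ 1  ⇒  (a,b)_2 = -1.
v=47: a=47^2·(≡41), b=47^0·(≡45) mod 47; (41|47)=-1, (45|47)=-1; (−1)^{2·0·23}·(-1)^0·(-1)^2 = +1.
v=23: a=23^2·(≡21), b=23^1·(≡14) mod 23; (21|23)=-1, (14|23)=-1; (−1)^{2·1·11}·(-1)^1·(-1)^2 = -1.
v=29: a=29^2·(≡24), b=29^1·(≡12) mod 29; (24|29)=+1, (12|29)=-1; (−1)^{2·1·14}·(+1)^1·(-1)^2 = +1.
v=13: a=13^-6·(≡10), b=13^-1·(≡6) mod 13; (10|13)=+1, (6|13)=-1; (−1)^{-6·-1·6}·(+1)^-1·(-1)^-6 = +1.
v=11: a=11^1·(≡9), b=11^1·(≡2) mod 11; (9|11)=+1, (2|11)=-1; (−1)^{1·1·5}·(+1)^1·(-1)^1 = +1.
v=7: a=7^2·(≡5), b=7^0·(≡2) mod 7; (5|7)=-1, (2|7)=+1; (−1)^{2·0·3}·(-1)^0·(+1)^2 = +1.
v=17: a=17^2·(≡5), b=17^3·(≡8) mod 17; (5|17)=-1, (8|17)=+1; (−1)^{2·3·8}·(-1)^3·(+1)^2 = -1.
v=3: a=3^-7·(≡2), b=3^1·(≡2) mod 3; (2|3)=-1, (2|3)=-1; (−1)^{-7·1·1}·(-1)^1·(-1)^-7 = -1.
v=5: a=5^11·(≡4), b=5^2·(≡2) mod 5; (4|5)=+1, (2|5)=-1; (−1)^{11·2·2}·(+1)^2·(-1)^11 = -1.
v=19: a=19^1·(≡9), b=19^1·(≡17) mod 19; (9|19)=+1, (17|19)=+1; (−1)^{1·1·9}·(+1)^1·(+1)^1 = -1.
|Ram(6270, 184848378)| = 6, even; anisotropic at {2, 3, 5, 17, 19, 23}.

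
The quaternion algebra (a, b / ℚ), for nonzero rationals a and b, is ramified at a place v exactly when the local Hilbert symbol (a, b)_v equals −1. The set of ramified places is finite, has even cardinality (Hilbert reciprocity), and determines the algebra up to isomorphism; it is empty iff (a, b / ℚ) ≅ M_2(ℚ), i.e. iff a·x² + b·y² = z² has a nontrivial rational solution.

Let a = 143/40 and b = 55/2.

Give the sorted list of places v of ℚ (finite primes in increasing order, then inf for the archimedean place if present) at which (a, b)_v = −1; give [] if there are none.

[5, 13]

Mod squares: a ≡ 1430, b ≡ 110. Check v ∈ {∞, 2, 5, 11, 13}.
v=13: a=13^1·(≡11), b=13^0·(≡8) mod 13; (11|13)=-1, (8|13)=-1; (−1)^{1·0·6}·(-1)^0·(-1)^1 = -1.
v=2: v_2(a)=-3, v_2(b)=-1; units ≡ 3, 7 (mod 8); ε·ε+αω+βω = 1·1+-3·0+-1·1 ≡ 0  ⇒  (a,b)_2 = +1.
v=11: a=11^1·(≡5), b=11^1·(≡8) mod 11; (5|11)=+1, (8|11)=-1; (−1)^{1·1·5}·(+1)^1·(-1)^1 = +1.
v=∞: 1430 > 0 and 110 > 0  ⇒  (a,b)_∞ = +1.
v=5: a=5^-1·(≡1), b=5^1·(≡3) mod 5; (1|5)=+1, (3|5)=-1; (−1)^{-1·1·2}·(+1)^1·(-1)^-1 = -1.
|Ram(1430, 110)| = 2, even; anisotropic at {5, 13}.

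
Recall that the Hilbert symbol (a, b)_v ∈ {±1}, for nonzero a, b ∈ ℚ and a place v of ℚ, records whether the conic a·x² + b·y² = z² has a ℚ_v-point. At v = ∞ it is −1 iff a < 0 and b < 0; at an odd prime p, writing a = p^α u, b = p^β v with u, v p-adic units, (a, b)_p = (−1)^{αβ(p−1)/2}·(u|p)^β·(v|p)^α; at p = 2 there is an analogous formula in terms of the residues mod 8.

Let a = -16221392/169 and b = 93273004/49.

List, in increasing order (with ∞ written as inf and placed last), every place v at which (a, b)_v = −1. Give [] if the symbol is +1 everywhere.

[2, 37, 47, 53]

(a, b) ≡ (-1013837, 23318251) mod (ℚ^×)²; places V = {2, 7, 11, 13, 23, 37, 47, 53, ∞}.
(a,b)_37: α=1, u≡21; β=1, v≡13 (mod 37); (21|37)=+1, (13|37)=-1; sign (−1)^0·+1^1·-1^1 = -1.
(a,b)_7: α=0, u≡2; β=-2, v≡6 (mod 7); (2|7)=+1, (6|7)=-1; sign (−1)^0·+1^-2·-1^0 = +1.
(a,b)_53: α=1, u≡17; β=1, v≡39 (mod 53); (17|53)=+1, (39|53)=-1; sign (−1)^0·+1^1·-1^1 = -1.
(a,b)_∞: sgn(-1013837)=−, sgn(23318251)=+, so +1.
(a,b)_2: α=4, β=2; u≡3, v≡3 (mod 8); ε(u)ε(v)=1·1, αω(v)=4·1, βω(u)=2·1; sum ≡ 1  ⇒  -1.
(a,b)_13: α=-2, u≡8; β=0, v≡11 (mod 13); (8|13)=-1, (11|13)=-1; sign (−1)^0·-1^0·-1^-2 = +1.
(a,b)_23: α=0, u≡6; β=1, v≡19 (mod 23); (6|23)=+1, (19|23)=-1; sign (−1)^0·+1^1·-1^0 = +1.
(a,b)_11: α=1, u≡8; β=1, v≡5 (mod 11); (8|11)=-1, (5|11)=+1; sign (−1)^1·-1^1·+1^1 = +1.
(a,b)_47: α=1, u≡28; β=1, v≡2 (mod 47); (28|47)=+1, (2|47)=+1; sign (−1)^1·+1^1·+1^1 = -1.
Ram(-1013837, 23318251) = {2, 37, 47, 53}; no ℚ_2-point on the conic.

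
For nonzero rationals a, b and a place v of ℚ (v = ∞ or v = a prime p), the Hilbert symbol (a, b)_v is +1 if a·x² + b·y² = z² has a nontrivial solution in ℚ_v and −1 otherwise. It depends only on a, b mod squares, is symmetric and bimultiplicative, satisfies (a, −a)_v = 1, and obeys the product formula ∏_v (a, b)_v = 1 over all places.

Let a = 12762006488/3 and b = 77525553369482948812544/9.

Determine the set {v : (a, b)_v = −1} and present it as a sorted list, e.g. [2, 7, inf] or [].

[3, 17]

Mod squares: a ≡ 114, b ≡ 119. Check v ∈ {∞, 2, 3, 7, 11, 17, 19}.
v=3: a=3^-1·(≡2), b=3^-2·(≡2) mod 3; (2|3)=-1, (2|3)=-1; (−1)^{-1·-2·1}·(-1)^-2·(-1)^-1 = -1.
v=11: a=11^2·(≡5), b=11^4·(≡9) mod 11; (5|11)=+1, (9|11)=+1; (−1)^{2·4·5}·(+1)^4·(+1)^2 = +1.
v=7: a=7^4·(≡2), b=7^9·(≡6) mod 7; (2|7)=+1, (6|7)=-1; (−1)^{4·9·3}·(+1)^9·(-1)^4 = +1.
v=2: v_2(a)=3, v_2(b)=8; units ≡ 1, 7 (mod 8); ε·ε+αω+βω = 0·1+3·0+8·0 ≡ 0  ⇒  (a,b)_2 = +1.
v=∞: 114 > 0 and 119 > 0  ⇒  (a,b)_∞ = +1.
v=17: a=17^2·(≡3), b=17^5·(≡14) mod 17; (3|17)=-1, (14|17)=-1; (−1)^{2·5·8}·(-1)^5·(-1)^2 = -1.
v=19: a=19^1·(≡16), b=19^2·(≡9) mod 19; (16|19)=+1, (9|19)=+1; (−1)^{1·2·9}·(+1)^2·(+1)^1 = +1.
|Ram(114, 119)| = 2, even; anisotropic at {3, 17}.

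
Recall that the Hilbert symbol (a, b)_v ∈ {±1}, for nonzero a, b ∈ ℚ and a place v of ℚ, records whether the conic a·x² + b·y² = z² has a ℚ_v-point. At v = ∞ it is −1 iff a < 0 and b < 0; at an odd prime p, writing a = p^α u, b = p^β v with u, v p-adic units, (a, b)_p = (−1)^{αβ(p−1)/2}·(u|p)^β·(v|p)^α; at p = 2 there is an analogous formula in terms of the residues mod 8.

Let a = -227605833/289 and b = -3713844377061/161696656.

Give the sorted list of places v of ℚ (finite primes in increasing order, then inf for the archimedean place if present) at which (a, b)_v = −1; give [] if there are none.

[2, 13, 29, inf]

(a, b) ≡ (-377, -13949) mod (ℚ^×)²; places V = {2, 3, 7, 11, 13, 17, 29, 37, ∞}.
(a,b)_∞: sgn(-377)=−, sgn(-13949)=−, so -1.
(a,b)_11: α=0, u≡6; β=-2, v≡6 (mod 11); (6|11)=-1, (6|11)=-1; sign (−1)^0·-1^-2·-1^0 = +1.
(a,b)_7: α=2, u≡4; β=4, v≡2 (mod 7); (4|7)=+1, (2|7)=+1; sign (−1)^0·+1^4·+1^2 = +1.
(a,b)_13: α=1, u≡4; β=1, v≡6 (mod 13); (4|13)=+1, (6|13)=-1; sign (−1)^0·+1^1·-1^1 = -1.
(a,b)_3: α=2, u≡1; β=4, v≡1 (mod 3); (1|3)=+1, (1|3)=+1; sign (−1)^0·+1^4·+1^2 = +1.
(a,b)_37: α=2, u≡34; β=3, v≡25 (mod 37); (34|37)=+1, (25|37)=+1; sign (−1)^0·+1^3·+1^2 = +1.
(a,b)_2: α=0, β=-4; u≡7, v≡3 (mod 8); ε(u)ε(v)=1·1, αω(v)=0·1, βω(u)=-4·0; sum ≡ 1  ⇒  -1.
(a,b)_17: α=-2, u≡10; β=-4, v≡15 (mod 17); (10|17)=-1, (15|17)=+1; sign (−1)^0·-1^-4·+1^-2 = +1.
(a,b)_29: α=1, u≡4; β=1, v≡15 (mod 29); (4|29)=+1, (15|29)=-1; sign (−1)^0·+1^1·-1^1 = -1.
(-377, -13949 / ℚ) ramifies at {2, 13, 29, ∞}: a division algebra.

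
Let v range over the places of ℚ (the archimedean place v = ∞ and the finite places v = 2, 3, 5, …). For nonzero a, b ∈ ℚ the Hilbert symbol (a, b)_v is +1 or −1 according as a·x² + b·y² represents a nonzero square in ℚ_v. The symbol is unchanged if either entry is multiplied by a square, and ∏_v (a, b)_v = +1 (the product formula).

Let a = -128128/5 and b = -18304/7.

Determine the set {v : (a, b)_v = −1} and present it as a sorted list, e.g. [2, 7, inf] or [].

[5, 11, 13, inf]

Mod squares: a ≡ -10010, b ≡ -2002. Check v ∈ {∞, 2, 5, 7, 11, 13}.
v=7: a=7^1·(≡3), b=7^-1·(≡1) mod 7; (3|7)=-1, (1|7)=+1; (−1)^{1·-1·3}·(-1)^-1·(+1)^1 = +1.
v=∞: -10010 < 0 and -2002 < 0  ⇒  (a,b)_∞ = -1.
v=13: a=13^1·(≡10), b=13^1·(≡5) mod 13; (10|13)=+1, (5|13)=-1; (−1)^{1·1·6}·(+1)^1·(-1)^1 = -1.
v=11: a=11^1·(≡9), b=11^1·(≡9) mod 11; (9|11)=+1, (9|11)=+1; (−1)^{1·1·5}·(+1)^1·(+1)^1 = -1.
v=5: a=5^-1·(≡2), b=5^0·(≡3) mod 5; (2|5)=-1, (3|5)=-1; (−1)^{-1·0·2}·(-1)^0·(-1)^-1 = -1.
v=2: v_2(a)=7, v_2(b)=7; units ≡ 3, 7 (mod 8); ε·ε+αω+βω = 1·1+7·0+7·1 ≡ 0  ⇒  (a,b)_2 = +1.
Ram(-10010, -2002) = {5, 11, 13, ∞}; no ℚ_5-point on the conic.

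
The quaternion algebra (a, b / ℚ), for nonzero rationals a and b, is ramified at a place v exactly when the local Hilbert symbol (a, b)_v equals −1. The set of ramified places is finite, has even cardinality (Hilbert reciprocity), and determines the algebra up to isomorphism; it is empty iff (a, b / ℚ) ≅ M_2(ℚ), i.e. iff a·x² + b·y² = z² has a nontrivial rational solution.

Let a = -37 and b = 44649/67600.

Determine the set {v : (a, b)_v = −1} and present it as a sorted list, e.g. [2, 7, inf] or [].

[]

(a, b) ≡ (-37, 41) mod (ℚ^×)²; places V = {2, 3, 5, 11, 13, 37, 41, ∞}.
(a,b)_11: α=0, u≡7; β=2, v≡10 (mod 11); (7|11)=-1, (10|11)=-1; sign (−1)^0·-1^2·-1^0 = +1.
(a,b)_∞: sgn(-37)=−, sgn(41)=+, so +1.
(a,b)_41: α=0, u≡4; β=1, v≡2 (mod 41); (4|41)=+1, (2|41)=+1; sign (−1)^0·+1^1·+1^0 = +1.
(a,b)_5: α=0, u≡3; β=-2, v≡1 (mod 5); (3|5)=-1, (1|5)=+1; sign (−1)^0·-1^-2·+1^0 = +1.
(a,b)_3: α=0, u≡2; β=2, v≡2 (mod 3); (2|3)=-1, (2|3)=-1; sign (−1)^0·-1^2·-1^0 = +1.
(a,b)_13: α=0, u≡2; β=-2, v≡2 (mod 13); (2|13)=-1, (2|13)=-1; sign (−1)^0·-1^-2·-1^0 = +1.
(a,b)_2: α=0, β=-4; u≡3, v≡1 (mod 8); ε(u)ε(v)=1·0, αω(v)=0·0, βω(u)=-4·1; sum ≡ 0  ⇒  +1.
(a,b)_37: α=1, u≡36; β=0, v≡27 (mod 37); (36|37)=+1, (27|37)=+1; sign (−1)^0·+1^0·+1^1 = +1.
Every local symbol is +1, so the conic -37·x² + 41·y² = z² has ℚ_v-points for all v and hence a ℚ-point; (a, b / ℚ) ≅ M_2(ℚ).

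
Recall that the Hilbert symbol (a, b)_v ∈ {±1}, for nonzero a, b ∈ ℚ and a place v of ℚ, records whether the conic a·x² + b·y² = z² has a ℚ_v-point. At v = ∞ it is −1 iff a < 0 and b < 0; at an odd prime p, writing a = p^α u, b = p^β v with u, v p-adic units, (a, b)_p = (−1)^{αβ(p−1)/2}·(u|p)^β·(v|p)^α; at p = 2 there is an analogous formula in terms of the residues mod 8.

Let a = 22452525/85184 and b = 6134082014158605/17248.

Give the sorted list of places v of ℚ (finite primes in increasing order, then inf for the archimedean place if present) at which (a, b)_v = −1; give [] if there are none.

Mod squares: a ≡ 1097679, b ≡ 110. Check v ∈ {∞, 2, 3, 5, 7, 11, 13, 29, 31, 37}.
v=2: v_2(a)=-6, v_2(b)=-5; units ≡ 7, 7 (mod 8); ε·ε+αω+βω = 1·1+-6·0+-5·0 ≡ 1  ⇒  (a,b)_2 = -1.
v=31: a=31^1·(≡10), b=31^2·(≡29) mod 31; (10|31)=+1, (29|31)=-1; (−1)^{1·2·15}·(+1)^2·(-1)^1 = -1.
v=37: a=37^1·(≡21), b=37^2·(≡28) mod 37; (21|37)=+1, (28|37)=+1; (−1)^{1·2·18}·(+1)^2·(+1)^1 = +1.
v=3: a=3^3·(≡1), b=3^8·(≡2) mod 3; (1|3)=+1, (2|3)=-1; (−1)^{3·8·1}·(+1)^8·(-1)^3 = -1.
v=11: a=11^-3·(≡2), b=11^-1·(≡2) mod 11; (2|11)=-1, (2|11)=-1; (−1)^{-3·-1·5}·(-1)^-1·(-1)^-3 = -1.
v=7: a=7^0·(≡4), b=7^-2·(≡5) mod 7; (4|7)=+1, (5|7)=-1; (−1)^{0·-2·3}·(+1)^-2·(-1)^0 = +1.
v=13: a=13^0·(≡7), b=13^2·(≡7) mod 13; (7|13)=-1, (7|13)=-1; (−1)^{0·2·6}·(-1)^2·(-1)^0 = +1.
v=29: a=29^1·(≡9), b=29^2·(≡20) mod 29; (9|29)=+1, (20|29)=+1; (−1)^{1·2·14}·(+1)^2·(+1)^1 = +1.
v=5: a=5^2·(≡4), b=5^1·(≡2) mod 5; (4|5)=+1, (2|5)=-1; (−1)^{2·1·2}·(+1)^1·(-1)^2 = +1.
v=∞: 1097679 > 0 and 110 > 0  ⇒  (a,b)_∞ = +1.
(1097679, 110 / ℚ) ramifies at {2, 3, 11, 31}: a division algebra.

[2, 3, 11, 31]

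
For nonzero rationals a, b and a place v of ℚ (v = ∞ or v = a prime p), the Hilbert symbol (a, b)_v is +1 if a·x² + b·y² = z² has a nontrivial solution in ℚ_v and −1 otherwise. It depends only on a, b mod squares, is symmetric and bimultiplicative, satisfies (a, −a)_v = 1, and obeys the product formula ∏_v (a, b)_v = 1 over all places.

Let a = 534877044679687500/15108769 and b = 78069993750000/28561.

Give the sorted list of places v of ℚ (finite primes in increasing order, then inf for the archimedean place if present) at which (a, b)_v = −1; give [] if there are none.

Mod squares: a ≡ 11395, b ≡ 1387911. Check v ∈ {∞, 2, 3, 5, 7, 13, 23, 29, 43, 53}.
v=53: a=53^1·(≡51), b=53^1·(≡2) mod 53; (51|53)=-1, (2|53)=-1; (−1)^{1·1·26}·(-1)^1·(-1)^1 = +1.
v=3: a=3^6·(≡1), b=3^3·(≡1) mod 3; (1|3)=+1, (1|3)=+1; (−1)^{6·3·1}·(+1)^3·(+1)^6 = +1.
v=43: a=43^1·(≡7), b=43^1·(≡26) mod 43; (7|43)=-1, (26|43)=-1; (−1)^{1·1·21}·(-1)^1·(-1)^1 = -1.
v=29: a=29^2·(≡10), b=29^1·(≡25) mod 29; (10|29)=-1, (25|29)=+1; (−1)^{2·1·14}·(-1)^1·(+1)^2 = -1.
v=23: a=23^-2·(≡7), b=23^0·(≡10) mod 23; (7|23)=-1, (10|23)=-1; (−1)^{-2·0·11}·(-1)^0·(-1)^-2 = +1.
v=7: a=7^2·(≡3), b=7^1·(≡3) mod 7; (3|7)=-1, (3|7)=-1; (−1)^{2·1·3}·(-1)^1·(-1)^2 = -1.
v=5: a=5^9·(≡4), b=5^8·(≡4) mod 5; (4|5)=+1, (4|5)=+1; (−1)^{9·8·2}·(+1)^8·(+1)^9 = +1.
v=2: v_2(a)=2, v_2(b)=4; units ≡ 3, 7 (mod 8); ε·ε+αω+βω = 1·1+2·0+4·1 ≡ 1  ⇒  (a,b)_2 = -1.
v=13: a=13^-4·(≡7), b=13^-4·(≡5) mod 13; (7|13)=-1, (5|13)=-1; (−1)^{-4·-4·6}·(-1)^-4·(-1)^-4 = +1.
v=∞: 11395 > 0 and 1387911 > 0  ⇒  (a,b)_∞ = +1.
(11395, 1387911 / ℚ) ramifies at {2, 7, 29, 43}: a division algebra.

[2, 7, 29, 43]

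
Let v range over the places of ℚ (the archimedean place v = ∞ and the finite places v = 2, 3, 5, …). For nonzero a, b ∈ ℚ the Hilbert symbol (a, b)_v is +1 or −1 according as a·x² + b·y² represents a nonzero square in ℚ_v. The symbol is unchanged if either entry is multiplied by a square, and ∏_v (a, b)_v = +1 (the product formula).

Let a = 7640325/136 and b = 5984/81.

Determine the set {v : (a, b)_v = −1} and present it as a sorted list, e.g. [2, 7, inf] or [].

[7, 17]

Mod squares: a ≡ 2618, b ≡ 374. Check v ∈ {∞, 2, 3, 5, 7, 11, 17}.
v=7: a=7^3·(≡5), b=7^0·(≡5) mod 7; (5|7)=-1, (5|7)=-1; (−1)^{3·0·3}·(-1)^0·(-1)^3 = -1.
v=11: a=11^1·(≡6), b=11^1·(≡4) mod 11; (6|11)=-1, (4|11)=+1; (−1)^{1·1·5}·(-1)^1·(+1)^1 = +1.
v=5: a=5^2·(≡3), b=5^0·(≡4) mod 5; (3|5)=-1, (4|5)=+1; (−1)^{2·0·2}·(-1)^0·(+1)^2 = +1.
v=2: v_2(a)=-3, v_2(b)=5; units ≡ 5, 3 (mod 8); ε·ε+αω+βω = 0·1+-3·1+5·1 ≡ 0  ⇒  (a,b)_2 = +1.
v=3: a=3^4·(≡2), b=3^-4·(≡2) mod 3; (2|3)=-1, (2|3)=-1; (−1)^{4·-4·1}·(-1)^-4·(-1)^4 = +1.
v=17: a=17^-1·(≡4), b=17^1·(≡14) mod 17; (4|17)=+1, (14|17)=-1; (−1)^{-1·1·8}·(+1)^1·(-1)^-1 = -1.
v=∞: 2618 > 0 and 374 > 0  ⇒  (a,b)_∞ = +1.
|Ram(2618, 374)| = 2, even; anisotropic at {7, 17}.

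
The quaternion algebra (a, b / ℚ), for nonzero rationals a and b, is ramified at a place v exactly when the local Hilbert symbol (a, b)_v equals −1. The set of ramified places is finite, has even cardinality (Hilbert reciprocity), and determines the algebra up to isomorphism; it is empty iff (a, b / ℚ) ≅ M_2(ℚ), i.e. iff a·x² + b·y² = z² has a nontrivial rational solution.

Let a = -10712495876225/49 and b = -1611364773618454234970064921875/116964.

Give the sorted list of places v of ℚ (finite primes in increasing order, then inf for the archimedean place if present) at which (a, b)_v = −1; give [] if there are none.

[11, 41, 43, inf]

Mod squares: a ≡ -275561, b ≡ -2795. Check v ∈ {∞, 2, 3, 5, 7, 11, 13, 19, 29, 41, 43, 47}.
v=29: a=29^2·(≡19), b=29^2·(≡3) mod 29; (19|29)=-1, (3|29)=-1; (−1)^{2·2·14}·(-1)^2·(-1)^2 = +1.
v=43: a=43^2·(≡20), b=43^5·(≡35) mod 43; (20|43)=-1, (35|43)=+1; (−1)^{2·5·21}·(-1)^5·(+1)^2 = -1.
v=3: a=3^0·(≡1), b=3^-4·(≡1) mod 3; (1|3)=+1, (1|3)=+1; (−1)^{0·-4·1}·(+1)^-4·(+1)^0 = +1.
v=47: a=47^1·(≡32), b=47^2·(≡18) mod 47; (32|47)=+1, (18|47)=+1; (−1)^{1·2·23}·(+1)^2·(+1)^1 = +1.
v=13: a=13^1·(≡2), b=13^5·(≡5) mod 13; (2|13)=-1, (5|13)=-1; (−1)^{1·5·6}·(-1)^5·(-1)^1 = +1.
v=5: a=5^2·(≡4), b=5^7·(≡1) mod 5; (4|5)=+1, (1|5)=+1; (−1)^{2·7·2}·(+1)^7·(+1)^2 = +1.
v=7: a=7^-2·(≡4), b=7^0·(≡5) mod 7; (4|7)=+1, (5|7)=-1; (−1)^{-2·0·3}·(+1)^0·(-1)^-2 = +1.
v=∞: -275561 < 0 and -2795 < 0  ⇒  (a,b)_∞ = -1.
v=19: a=19^0·(≡14), b=19^-2·(≡4) mod 19; (14|19)=-1, (4|19)=+1; (−1)^{0·-2·9}·(-1)^-2·(+1)^0 = +1.
v=2: v_2(a)=0, v_2(b)=-2; units ≡ 7, 5 (mod 8); ε·ε+αω+βω = 1·0+0·1+-2·0 ≡ 0  ⇒  (a,b)_2 = +1.
v=11: a=11^1·(≡10), b=11^2·(≡6) mod 11; (10|11)=-1, (6|11)=-1; (−1)^{1·2·5}·(-1)^2·(-1)^1 = -1.
v=41: a=41^1·(≡29), b=41^2·(≡13) mod 41; (29|41)=-1, (13|41)=-1; (−1)^{1·2·20}·(-1)^2·(-1)^1 = -1.
|Ram(-275561, -2795)| = 4, even; anisotropic at {11, 41, 43, ∞}.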